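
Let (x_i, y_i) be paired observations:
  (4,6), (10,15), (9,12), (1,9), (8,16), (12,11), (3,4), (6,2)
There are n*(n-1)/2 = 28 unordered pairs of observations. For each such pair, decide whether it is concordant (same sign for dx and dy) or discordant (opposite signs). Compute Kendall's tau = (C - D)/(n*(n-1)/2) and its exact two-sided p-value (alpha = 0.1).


Step 1: Enumerate the 28 unordered pairs (i,j) with i<j and classify each by sign(x_j-x_i) * sign(y_j-y_i).
  (1,2):dx=+6,dy=+9->C; (1,3):dx=+5,dy=+6->C; (1,4):dx=-3,dy=+3->D; (1,5):dx=+4,dy=+10->C
  (1,6):dx=+8,dy=+5->C; (1,7):dx=-1,dy=-2->C; (1,8):dx=+2,dy=-4->D; (2,3):dx=-1,dy=-3->C
  (2,4):dx=-9,dy=-6->C; (2,5):dx=-2,dy=+1->D; (2,6):dx=+2,dy=-4->D; (2,7):dx=-7,dy=-11->C
  (2,8):dx=-4,dy=-13->C; (3,4):dx=-8,dy=-3->C; (3,5):dx=-1,dy=+4->D; (3,6):dx=+3,dy=-1->D
  (3,7):dx=-6,dy=-8->C; (3,8):dx=-3,dy=-10->C; (4,5):dx=+7,dy=+7->C; (4,6):dx=+11,dy=+2->C
  (4,7):dx=+2,dy=-5->D; (4,8):dx=+5,dy=-7->D; (5,6):dx=+4,dy=-5->D; (5,7):dx=-5,dy=-12->C
  (5,8):dx=-2,dy=-14->C; (6,7):dx=-9,dy=-7->C; (6,8):dx=-6,dy=-9->C; (7,8):dx=+3,dy=-2->D
Step 2: C = 18, D = 10, total pairs = 28.
Step 3: tau = (C - D)/(n(n-1)/2) = (18 - 10)/28 = 0.285714.
Step 4: Exact two-sided p-value (enumerate n! = 40320 permutations of y under H0): p = 0.398760.
Step 5: alpha = 0.1. fail to reject H0.

tau_b = 0.2857 (C=18, D=10), p = 0.398760, fail to reject H0.


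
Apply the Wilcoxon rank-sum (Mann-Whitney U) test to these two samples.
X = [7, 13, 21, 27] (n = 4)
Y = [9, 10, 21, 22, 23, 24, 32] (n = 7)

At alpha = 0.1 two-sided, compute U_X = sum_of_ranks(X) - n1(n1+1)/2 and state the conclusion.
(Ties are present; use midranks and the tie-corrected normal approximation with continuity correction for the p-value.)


Step 1: Combine and sort all 11 observations; assign midranks.
sorted (value, group): (7,X), (9,Y), (10,Y), (13,X), (21,X), (21,Y), (22,Y), (23,Y), (24,Y), (27,X), (32,Y)
ranks: 7->1, 9->2, 10->3, 13->4, 21->5.5, 21->5.5, 22->7, 23->8, 24->9, 27->10, 32->11
Step 2: Rank sum for X: R1 = 1 + 4 + 5.5 + 10 = 20.5.
Step 3: U_X = R1 - n1(n1+1)/2 = 20.5 - 4*5/2 = 20.5 - 10 = 10.5.
       U_Y = n1*n2 - U_X = 28 - 10.5 = 17.5.
Step 4: Ties are present, so use the tie-corrected normal approximation (with continuity correction) for the p-value.
Step 5: p-value = 0.569872; compare to alpha = 0.1. fail to reject H0.

U_X = 10.5, p = 0.569872, fail to reject H0 at alpha = 0.1.


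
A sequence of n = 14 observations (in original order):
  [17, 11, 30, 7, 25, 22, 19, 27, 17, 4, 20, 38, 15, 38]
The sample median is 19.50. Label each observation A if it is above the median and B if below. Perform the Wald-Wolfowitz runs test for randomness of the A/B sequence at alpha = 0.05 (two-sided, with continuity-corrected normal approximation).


Step 1: Compute median = 19.50; label A = above, B = below.
Labels in order: BBABAABABBAABA  (n_A = 7, n_B = 7)
Step 2: Count runs R = 10.
Step 3: Under H0 (random ordering), E[R] = 2*n_A*n_B/(n_A+n_B) + 1 = 2*7*7/14 + 1 = 8.0000.
        Var[R] = 2*n_A*n_B*(2*n_A*n_B - n_A - n_B) / ((n_A+n_B)^2 * (n_A+n_B-1)) = 8232/2548 = 3.2308.
        SD[R] = 1.7974.
Step 4: Continuity-corrected z = (R - 0.5 - E[R]) / SD[R] = (10 - 0.5 - 8.0000) / 1.7974 = 0.8345.
Step 5: Two-sided p-value via normal approximation = 2*(1 - Phi(|z|)) = 0.403986.
Step 6: alpha = 0.05. fail to reject H0.

R = 10, z = 0.8345, p = 0.403986, fail to reject H0.


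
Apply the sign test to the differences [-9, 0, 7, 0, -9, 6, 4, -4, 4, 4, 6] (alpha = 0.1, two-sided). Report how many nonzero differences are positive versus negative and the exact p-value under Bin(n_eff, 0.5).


Step 1: Discard zero differences. Original n = 11; n_eff = number of nonzero differences = 9.
Nonzero differences (with sign): -9, +7, -9, +6, +4, -4, +4, +4, +6
Step 2: Count signs: positive = 6, negative = 3.
Step 3: Under H0: P(positive) = 0.5, so the number of positives S ~ Bin(9, 0.5).
Step 4: Two-sided exact p-value = sum of Bin(9,0.5) probabilities at or below the observed probability = 0.507812.
Step 5: alpha = 0.1. fail to reject H0.

n_eff = 9, pos = 6, neg = 3, p = 0.507812, fail to reject H0.


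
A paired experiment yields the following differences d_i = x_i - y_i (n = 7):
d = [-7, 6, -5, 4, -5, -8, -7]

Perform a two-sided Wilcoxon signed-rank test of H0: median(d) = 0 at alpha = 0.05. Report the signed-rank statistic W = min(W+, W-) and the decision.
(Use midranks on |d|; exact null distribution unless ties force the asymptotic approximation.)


Step 1: Drop any zero differences (none here) and take |d_i|.
|d| = [7, 6, 5, 4, 5, 8, 7]
Step 2: Midrank |d_i| (ties get averaged ranks).
ranks: |7|->5.5, |6|->4, |5|->2.5, |4|->1, |5|->2.5, |8|->7, |7|->5.5
Step 3: Attach original signs; sum ranks with positive sign and with negative sign.
W+ = 4 + 1 = 5
W- = 5.5 + 2.5 + 2.5 + 7 + 5.5 = 23
(Check: W+ + W- = 28 should equal n(n+1)/2 = 28.)
Step 4: Test statistic W = min(W+, W-) = 5.
Step 5: Ties in |d|, so use the tie-corrected normal approximation.
        E[W] = n(n+1)/4 = 7*8/4 = 14.
        Tie groups: |d|=5 (t=2), |d|=7 (t=2); sum(t^3 - t) = 12.
        Var[W] = n(n+1)(2n+1)/24 - sum(t^3-t)/48 = 840/24 - 12/48 = 34.75.
        z = (W - E[W]) / sqrt(Var[W]) = (5 - 14) / 5.8949 = -1.5267.
        Two-sided p = 2*Phi(z) = 0.126826.
Step 6: alpha = 0.05. fail to reject H0.

W+ = 5, W- = 23, W = min = 5, p = 0.126826, fail to reject H0.


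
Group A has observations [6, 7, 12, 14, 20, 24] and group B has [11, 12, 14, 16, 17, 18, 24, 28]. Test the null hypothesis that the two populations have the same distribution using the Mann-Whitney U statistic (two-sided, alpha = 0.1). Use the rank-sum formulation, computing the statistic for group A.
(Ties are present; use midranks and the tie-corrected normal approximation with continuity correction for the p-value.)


Step 1: Combine and sort all 14 observations; assign midranks.
sorted (value, group): (6,X), (7,X), (11,Y), (12,X), (12,Y), (14,X), (14,Y), (16,Y), (17,Y), (18,Y), (20,X), (24,X), (24,Y), (28,Y)
ranks: 6->1, 7->2, 11->3, 12->4.5, 12->4.5, 14->6.5, 14->6.5, 16->8, 17->9, 18->10, 20->11, 24->12.5, 24->12.5, 28->14
Step 2: Rank sum for X: R1 = 1 + 2 + 4.5 + 6.5 + 11 + 12.5 = 37.5.
Step 3: U_X = R1 - n1(n1+1)/2 = 37.5 - 6*7/2 = 37.5 - 21 = 16.5.
       U_Y = n1*n2 - U_X = 48 - 16.5 = 31.5.
Step 4: Ties are present, so use the tie-corrected normal approximation (with continuity correction) for the p-value.
Step 5: p-value = 0.364571; compare to alpha = 0.1. fail to reject H0.

U_X = 16.5, p = 0.364571, fail to reject H0 at alpha = 0.1.


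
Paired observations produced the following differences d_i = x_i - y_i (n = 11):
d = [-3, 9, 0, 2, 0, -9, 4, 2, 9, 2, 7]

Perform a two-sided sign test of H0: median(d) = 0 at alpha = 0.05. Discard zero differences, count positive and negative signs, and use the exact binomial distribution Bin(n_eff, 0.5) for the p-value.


Step 1: Discard zero differences. Original n = 11; n_eff = number of nonzero differences = 9.
Nonzero differences (with sign): -3, +9, +2, -9, +4, +2, +9, +2, +7
Step 2: Count signs: positive = 7, negative = 2.
Step 3: Under H0: P(positive) = 0.5, so the number of positives S ~ Bin(9, 0.5).
Step 4: Two-sided exact p-value = sum of Bin(9,0.5) probabilities at or below the observed probability = 0.179688.
Step 5: alpha = 0.05. fail to reject H0.

n_eff = 9, pos = 7, neg = 2, p = 0.179688, fail to reject H0.


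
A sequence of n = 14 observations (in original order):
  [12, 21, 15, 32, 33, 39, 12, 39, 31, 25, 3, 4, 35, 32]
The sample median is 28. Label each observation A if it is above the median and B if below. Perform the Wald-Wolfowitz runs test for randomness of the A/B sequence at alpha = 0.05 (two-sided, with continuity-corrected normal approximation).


Step 1: Compute median = 28; label A = above, B = below.
Labels in order: BBBAAABAABBBAA  (n_A = 7, n_B = 7)
Step 2: Count runs R = 6.
Step 3: Under H0 (random ordering), E[R] = 2*n_A*n_B/(n_A+n_B) + 1 = 2*7*7/14 + 1 = 8.0000.
        Var[R] = 2*n_A*n_B*(2*n_A*n_B - n_A - n_B) / ((n_A+n_B)^2 * (n_A+n_B-1)) = 8232/2548 = 3.2308.
        SD[R] = 1.7974.
Step 4: Continuity-corrected z = (R + 0.5 - E[R]) / SD[R] = (6 + 0.5 - 8.0000) / 1.7974 = -0.8345.
Step 5: Two-sided p-value via normal approximation = 2*(1 - Phi(|z|)) = 0.403986.
Step 6: alpha = 0.05. fail to reject H0.

R = 6, z = -0.8345, p = 0.403986, fail to reject H0.


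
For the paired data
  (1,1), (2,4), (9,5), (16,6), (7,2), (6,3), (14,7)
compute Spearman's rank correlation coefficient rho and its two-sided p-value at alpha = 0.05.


Step 1: Rank x and y separately (midranks; no ties here).
rank(x): 1->1, 2->2, 9->5, 16->7, 7->4, 6->3, 14->6
rank(y): 1->1, 4->4, 5->5, 6->6, 2->2, 3->3, 7->7
Step 2: d_i = R_x(i) - R_y(i); compute d_i^2.
  (1-1)^2=0, (2-4)^2=4, (5-5)^2=0, (7-6)^2=1, (4-2)^2=4, (3-3)^2=0, (6-7)^2=1
sum(d^2) = 10.
Step 3: rho = 1 - 6*10 / (7*(7^2 - 1)) = 1 - 60/336 = 0.821429.
Step 4: Under H0, t = rho * sqrt((n-2)/(1-rho^2)) = 3.2206 ~ t(5).
Step 5: Two-sided p-value from the t-distribution with 5 df = 0.023449.
Step 6: alpha = 0.05. reject H0.

rho = 0.8214, p = 0.023449, reject H0 at alpha = 0.05.


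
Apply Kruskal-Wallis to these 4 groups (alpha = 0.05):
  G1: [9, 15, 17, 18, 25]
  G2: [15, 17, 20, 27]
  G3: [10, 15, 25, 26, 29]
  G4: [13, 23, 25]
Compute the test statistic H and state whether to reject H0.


Step 1: Combine all N = 17 observations and assign midranks.
sorted (value, group, rank): (9,G1,1), (10,G3,2), (13,G4,3), (15,G1,5), (15,G2,5), (15,G3,5), (17,G1,7.5), (17,G2,7.5), (18,G1,9), (20,G2,10), (23,G4,11), (25,G1,13), (25,G3,13), (25,G4,13), (26,G3,15), (27,G2,16), (29,G3,17)
Step 2: Sum ranks within each group.
R_1 = 35.5 (n_1 = 5)
R_2 = 38.5 (n_2 = 4)
R_3 = 52 (n_3 = 5)
R_4 = 27 (n_4 = 3)
Step 3: H = 12/(N(N+1)) * sum(R_i^2/n_i) - 3(N+1)
     = 12/(17*18) * (35.5^2/5 + 38.5^2/4 + 52^2/5 + 27^2/3) - 3*18
     = 0.039216 * 1406.41 - 54
     = 1.153431.
Step 4: Ties present; correction factor C = 1 - 54/(17^3 - 17) = 0.988971. Corrected H = 1.153431 / 0.988971 = 1.166295.
Step 5: Under H0, H ~ chi^2(3); p-value = 0.761099.
Step 6: alpha = 0.05. fail to reject H0.

H = 1.1663, df = 3, p = 0.761099, fail to reject H0.


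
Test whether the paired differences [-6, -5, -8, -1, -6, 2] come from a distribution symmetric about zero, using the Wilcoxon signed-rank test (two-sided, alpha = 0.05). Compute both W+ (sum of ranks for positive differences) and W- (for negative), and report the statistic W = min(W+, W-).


Step 1: Drop any zero differences (none here) and take |d_i|.
|d| = [6, 5, 8, 1, 6, 2]
Step 2: Midrank |d_i| (ties get averaged ranks).
ranks: |6|->4.5, |5|->3, |8|->6, |1|->1, |6|->4.5, |2|->2
Step 3: Attach original signs; sum ranks with positive sign and with negative sign.
W+ = 2 = 2
W- = 4.5 + 3 + 6 + 1 + 4.5 = 19
(Check: W+ + W- = 21 should equal n(n+1)/2 = 21.)
Step 4: Test statistic W = min(W+, W-) = 2.
Step 5: Ties in |d|, so use the tie-corrected normal approximation.
        E[W] = n(n+1)/4 = 6*7/4 = 10.5.
        Tie groups: |d|=6 (t=2); sum(t^3 - t) = 6.
        Var[W] = n(n+1)(2n+1)/24 - sum(t^3-t)/48 = 546/24 - 6/48 = 22.625.
        z = (W - E[W]) / sqrt(Var[W]) = (2 - 10.5) / 4.7566 = -1.7870.
        Two-sided p = 2*Phi(z) = 0.073937.
Step 6: alpha = 0.05. fail to reject H0.

W+ = 2, W- = 19, W = min = 2, p = 0.073937, fail to reject H0.


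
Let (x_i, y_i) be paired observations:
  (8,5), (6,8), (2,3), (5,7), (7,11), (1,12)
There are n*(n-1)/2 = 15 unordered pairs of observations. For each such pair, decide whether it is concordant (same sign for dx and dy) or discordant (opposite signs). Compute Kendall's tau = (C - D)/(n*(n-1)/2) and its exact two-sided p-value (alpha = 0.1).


Step 1: Enumerate the 15 unordered pairs (i,j) with i<j and classify each by sign(x_j-x_i) * sign(y_j-y_i).
  (1,2):dx=-2,dy=+3->D; (1,3):dx=-6,dy=-2->C; (1,4):dx=-3,dy=+2->D; (1,5):dx=-1,dy=+6->D
  (1,6):dx=-7,dy=+7->D; (2,3):dx=-4,dy=-5->C; (2,4):dx=-1,dy=-1->C; (2,5):dx=+1,dy=+3->C
  (2,6):dx=-5,dy=+4->D; (3,4):dx=+3,dy=+4->C; (3,5):dx=+5,dy=+8->C; (3,6):dx=-1,dy=+9->D
  (4,5):dx=+2,dy=+4->C; (4,6):dx=-4,dy=+5->D; (5,6):dx=-6,dy=+1->D
Step 2: C = 7, D = 8, total pairs = 15.
Step 3: tau = (C - D)/(n(n-1)/2) = (7 - 8)/15 = -0.066667.
Step 4: Exact two-sided p-value (enumerate n! = 720 permutations of y under H0): p = 1.000000.
Step 5: alpha = 0.1. fail to reject H0.

tau_b = -0.0667 (C=7, D=8), p = 1.000000, fail to reject H0.


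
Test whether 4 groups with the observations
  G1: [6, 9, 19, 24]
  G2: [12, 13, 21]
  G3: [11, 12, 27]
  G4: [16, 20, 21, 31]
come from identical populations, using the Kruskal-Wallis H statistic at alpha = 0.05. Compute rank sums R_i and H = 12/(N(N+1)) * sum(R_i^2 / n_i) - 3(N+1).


Step 1: Combine all N = 14 observations and assign midranks.
sorted (value, group, rank): (6,G1,1), (9,G1,2), (11,G3,3), (12,G2,4.5), (12,G3,4.5), (13,G2,6), (16,G4,7), (19,G1,8), (20,G4,9), (21,G2,10.5), (21,G4,10.5), (24,G1,12), (27,G3,13), (31,G4,14)
Step 2: Sum ranks within each group.
R_1 = 23 (n_1 = 4)
R_2 = 21 (n_2 = 3)
R_3 = 20.5 (n_3 = 3)
R_4 = 40.5 (n_4 = 4)
Step 3: H = 12/(N(N+1)) * sum(R_i^2/n_i) - 3(N+1)
     = 12/(14*15) * (23^2/4 + 21^2/3 + 20.5^2/3 + 40.5^2/4) - 3*15
     = 0.057143 * 829.396 - 45
     = 2.394048.
Step 4: Ties present; correction factor C = 1 - 12/(14^3 - 14) = 0.995604. Corrected H = 2.394048 / 0.995604 = 2.404617.
Step 5: Under H0, H ~ chi^2(3); p-value = 0.492776.
Step 6: alpha = 0.05. fail to reject H0.

H = 2.4046, df = 3, p = 0.492776, fail to reject H0.


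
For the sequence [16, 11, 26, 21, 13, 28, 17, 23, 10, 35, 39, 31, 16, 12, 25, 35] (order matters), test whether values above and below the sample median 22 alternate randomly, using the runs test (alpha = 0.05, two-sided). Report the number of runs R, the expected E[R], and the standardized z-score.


Step 1: Compute median = 22; label A = above, B = below.
Labels in order: BBABBABABAAABBAA  (n_A = 8, n_B = 8)
Step 2: Count runs R = 10.
Step 3: Under H0 (random ordering), E[R] = 2*n_A*n_B/(n_A+n_B) + 1 = 2*8*8/16 + 1 = 9.0000.
        Var[R] = 2*n_A*n_B*(2*n_A*n_B - n_A - n_B) / ((n_A+n_B)^2 * (n_A+n_B-1)) = 14336/3840 = 3.7333.
        SD[R] = 1.9322.
Step 4: Continuity-corrected z = (R - 0.5 - E[R]) / SD[R] = (10 - 0.5 - 9.0000) / 1.9322 = 0.2588.
Step 5: Two-sided p-value via normal approximation = 2*(1 - Phi(|z|)) = 0.795809.
Step 6: alpha = 0.05. fail to reject H0.

R = 10, z = 0.2588, p = 0.795809, fail to reject H0.


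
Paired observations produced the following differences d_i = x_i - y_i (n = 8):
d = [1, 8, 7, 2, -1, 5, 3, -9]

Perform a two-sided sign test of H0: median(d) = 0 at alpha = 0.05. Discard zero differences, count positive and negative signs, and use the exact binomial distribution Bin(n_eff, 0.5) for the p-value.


Step 1: Discard zero differences. Original n = 8; n_eff = number of nonzero differences = 8.
Nonzero differences (with sign): +1, +8, +7, +2, -1, +5, +3, -9
Step 2: Count signs: positive = 6, negative = 2.
Step 3: Under H0: P(positive) = 0.5, so the number of positives S ~ Bin(8, 0.5).
Step 4: Two-sided exact p-value = sum of Bin(8,0.5) probabilities at or below the observed probability = 0.289062.
Step 5: alpha = 0.05. fail to reject H0.

n_eff = 8, pos = 6, neg = 2, p = 0.289062, fail to reject H0.


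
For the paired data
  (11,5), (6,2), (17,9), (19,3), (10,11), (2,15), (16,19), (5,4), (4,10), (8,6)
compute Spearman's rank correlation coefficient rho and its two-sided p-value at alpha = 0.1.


Step 1: Rank x and y separately (midranks; no ties here).
rank(x): 11->7, 6->4, 17->9, 19->10, 10->6, 2->1, 16->8, 5->3, 4->2, 8->5
rank(y): 5->4, 2->1, 9->6, 3->2, 11->8, 15->9, 19->10, 4->3, 10->7, 6->5
Step 2: d_i = R_x(i) - R_y(i); compute d_i^2.
  (7-4)^2=9, (4-1)^2=9, (9-6)^2=9, (10-2)^2=64, (6-8)^2=4, (1-9)^2=64, (8-10)^2=4, (3-3)^2=0, (2-7)^2=25, (5-5)^2=0
sum(d^2) = 188.
Step 3: rho = 1 - 6*188 / (10*(10^2 - 1)) = 1 - 1128/990 = -0.139394.
Step 4: Under H0, t = rho * sqrt((n-2)/(1-rho^2)) = -0.3982 ~ t(8).
Step 5: Two-sided p-value from the t-distribution with 8 df = 0.700932.
Step 6: alpha = 0.1. fail to reject H0.

rho = -0.1394, p = 0.700932, fail to reject H0 at alpha = 0.1.


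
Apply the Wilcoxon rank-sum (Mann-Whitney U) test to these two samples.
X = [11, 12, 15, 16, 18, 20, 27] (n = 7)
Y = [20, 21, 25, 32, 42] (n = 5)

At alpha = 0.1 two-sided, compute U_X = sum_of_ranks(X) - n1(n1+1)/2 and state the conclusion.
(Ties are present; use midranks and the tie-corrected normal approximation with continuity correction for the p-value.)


Step 1: Combine and sort all 12 observations; assign midranks.
sorted (value, group): (11,X), (12,X), (15,X), (16,X), (18,X), (20,X), (20,Y), (21,Y), (25,Y), (27,X), (32,Y), (42,Y)
ranks: 11->1, 12->2, 15->3, 16->4, 18->5, 20->6.5, 20->6.5, 21->8, 25->9, 27->10, 32->11, 42->12
Step 2: Rank sum for X: R1 = 1 + 2 + 3 + 4 + 5 + 6.5 + 10 = 31.5.
Step 3: U_X = R1 - n1(n1+1)/2 = 31.5 - 7*8/2 = 31.5 - 28 = 3.5.
       U_Y = n1*n2 - U_X = 35 - 3.5 = 31.5.
Step 4: Ties are present, so use the tie-corrected normal approximation (with continuity correction) for the p-value.
Step 5: p-value = 0.028075; compare to alpha = 0.1. reject H0.

U_X = 3.5, p = 0.028075, reject H0 at alpha = 0.1.


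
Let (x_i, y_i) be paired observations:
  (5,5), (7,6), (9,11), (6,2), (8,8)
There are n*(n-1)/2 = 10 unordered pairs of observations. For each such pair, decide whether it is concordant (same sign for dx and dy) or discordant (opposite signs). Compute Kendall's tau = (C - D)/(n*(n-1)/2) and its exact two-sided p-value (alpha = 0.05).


Step 1: Enumerate the 10 unordered pairs (i,j) with i<j and classify each by sign(x_j-x_i) * sign(y_j-y_i).
  (1,2):dx=+2,dy=+1->C; (1,3):dx=+4,dy=+6->C; (1,4):dx=+1,dy=-3->D; (1,5):dx=+3,dy=+3->C
  (2,3):dx=+2,dy=+5->C; (2,4):dx=-1,dy=-4->C; (2,5):dx=+1,dy=+2->C; (3,4):dx=-3,dy=-9->C
  (3,5):dx=-1,dy=-3->C; (4,5):dx=+2,dy=+6->C
Step 2: C = 9, D = 1, total pairs = 10.
Step 3: tau = (C - D)/(n(n-1)/2) = (9 - 1)/10 = 0.800000.
Step 4: Exact two-sided p-value (enumerate n! = 120 permutations of y under H0): p = 0.083333.
Step 5: alpha = 0.05. fail to reject H0.

tau_b = 0.8000 (C=9, D=1), p = 0.083333, fail to reject H0.


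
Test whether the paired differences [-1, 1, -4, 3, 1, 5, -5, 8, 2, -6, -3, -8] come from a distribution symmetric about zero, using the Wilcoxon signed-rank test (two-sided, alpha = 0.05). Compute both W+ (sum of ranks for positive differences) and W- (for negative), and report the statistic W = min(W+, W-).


Step 1: Drop any zero differences (none here) and take |d_i|.
|d| = [1, 1, 4, 3, 1, 5, 5, 8, 2, 6, 3, 8]
Step 2: Midrank |d_i| (ties get averaged ranks).
ranks: |1|->2, |1|->2, |4|->7, |3|->5.5, |1|->2, |5|->8.5, |5|->8.5, |8|->11.5, |2|->4, |6|->10, |3|->5.5, |8|->11.5
Step 3: Attach original signs; sum ranks with positive sign and with negative sign.
W+ = 2 + 5.5 + 2 + 8.5 + 11.5 + 4 = 33.5
W- = 2 + 7 + 8.5 + 10 + 5.5 + 11.5 = 44.5
(Check: W+ + W- = 78 should equal n(n+1)/2 = 78.)
Step 4: Test statistic W = min(W+, W-) = 33.5.
Step 5: Ties in |d|, so use the tie-corrected normal approximation.
        E[W] = n(n+1)/4 = 12*13/4 = 39.
        Tie groups: |d|=1 (t=3), |d|=3 (t=2), |d|=5 (t=2), |d|=8 (t=2); sum(t^3 - t) = 42.
        Var[W] = n(n+1)(2n+1)/24 - sum(t^3-t)/48 = 3900/24 - 42/48 = 161.625.
        z = (W - E[W]) / sqrt(Var[W]) = (33.5 - 39) / 12.7132 = -0.4326.
        Two-sided p = 2*Phi(z) = 0.665290.
Step 6: alpha = 0.05. fail to reject H0.

W+ = 33.5, W- = 44.5, W = min = 33.5, p = 0.665290, fail to reject H0.


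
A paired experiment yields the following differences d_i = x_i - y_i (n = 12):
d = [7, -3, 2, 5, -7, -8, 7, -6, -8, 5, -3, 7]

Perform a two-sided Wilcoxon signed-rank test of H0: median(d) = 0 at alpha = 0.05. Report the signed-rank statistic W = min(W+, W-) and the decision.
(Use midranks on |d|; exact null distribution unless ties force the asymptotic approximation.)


Step 1: Drop any zero differences (none here) and take |d_i|.
|d| = [7, 3, 2, 5, 7, 8, 7, 6, 8, 5, 3, 7]
Step 2: Midrank |d_i| (ties get averaged ranks).
ranks: |7|->8.5, |3|->2.5, |2|->1, |5|->4.5, |7|->8.5, |8|->11.5, |7|->8.5, |6|->6, |8|->11.5, |5|->4.5, |3|->2.5, |7|->8.5
Step 3: Attach original signs; sum ranks with positive sign and with negative sign.
W+ = 8.5 + 1 + 4.5 + 8.5 + 4.5 + 8.5 = 35.5
W- = 2.5 + 8.5 + 11.5 + 6 + 11.5 + 2.5 = 42.5
(Check: W+ + W- = 78 should equal n(n+1)/2 = 78.)
Step 4: Test statistic W = min(W+, W-) = 35.5.
Step 5: Ties in |d|, so use the tie-corrected normal approximation.
        E[W] = n(n+1)/4 = 12*13/4 = 39.
        Tie groups: |d|=3 (t=2), |d|=5 (t=2), |d|=7 (t=4), |d|=8 (t=2); sum(t^3 - t) = 78.
        Var[W] = n(n+1)(2n+1)/24 - sum(t^3-t)/48 = 3900/24 - 78/48 = 160.875.
        z = (W - E[W]) / sqrt(Var[W]) = (35.5 - 39) / 12.6837 = -0.2759.
        Two-sided p = 2*Phi(z) = 0.782590.
Step 6: alpha = 0.05. fail to reject H0.

W+ = 35.5, W- = 42.5, W = min = 35.5, p = 0.782590, fail to reject H0.


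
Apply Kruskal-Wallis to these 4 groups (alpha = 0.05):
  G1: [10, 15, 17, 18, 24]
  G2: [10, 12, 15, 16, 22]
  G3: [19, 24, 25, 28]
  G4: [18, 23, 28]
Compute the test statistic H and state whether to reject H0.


Step 1: Combine all N = 17 observations and assign midranks.
sorted (value, group, rank): (10,G1,1.5), (10,G2,1.5), (12,G2,3), (15,G1,4.5), (15,G2,4.5), (16,G2,6), (17,G1,7), (18,G1,8.5), (18,G4,8.5), (19,G3,10), (22,G2,11), (23,G4,12), (24,G1,13.5), (24,G3,13.5), (25,G3,15), (28,G3,16.5), (28,G4,16.5)
Step 2: Sum ranks within each group.
R_1 = 35 (n_1 = 5)
R_2 = 26 (n_2 = 5)
R_3 = 55 (n_3 = 4)
R_4 = 37 (n_4 = 3)
Step 3: H = 12/(N(N+1)) * sum(R_i^2/n_i) - 3(N+1)
     = 12/(17*18) * (35^2/5 + 26^2/5 + 55^2/4 + 37^2/3) - 3*18
     = 0.039216 * 1592.78 - 54
     = 8.462092.
Step 4: Ties present; correction factor C = 1 - 30/(17^3 - 17) = 0.993873. Corrected H = 8.462092 / 0.993873 = 8.514262.
Step 5: Under H0, H ~ chi^2(3); p-value = 0.036497.
Step 6: alpha = 0.05. reject H0.

H = 8.5143, df = 3, p = 0.036497, reject H0.


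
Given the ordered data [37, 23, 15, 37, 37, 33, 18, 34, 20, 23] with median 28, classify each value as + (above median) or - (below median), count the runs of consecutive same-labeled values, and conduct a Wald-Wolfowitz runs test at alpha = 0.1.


Step 1: Compute median = 28; label A = above, B = below.
Labels in order: ABBAAABABB  (n_A = 5, n_B = 5)
Step 2: Count runs R = 6.
Step 3: Under H0 (random ordering), E[R] = 2*n_A*n_B/(n_A+n_B) + 1 = 2*5*5/10 + 1 = 6.0000.
        Var[R] = 2*n_A*n_B*(2*n_A*n_B - n_A - n_B) / ((n_A+n_B)^2 * (n_A+n_B-1)) = 2000/900 = 2.2222.
        SD[R] = 1.4907.
Step 4: R = E[R], so z = 0 with no continuity correction.
Step 5: Two-sided p-value via normal approximation = 2*(1 - Phi(|z|)) = 1.000000.
Step 6: alpha = 0.1. fail to reject H0.

R = 6, z = 0.0000, p = 1.000000, fail to reject H0.


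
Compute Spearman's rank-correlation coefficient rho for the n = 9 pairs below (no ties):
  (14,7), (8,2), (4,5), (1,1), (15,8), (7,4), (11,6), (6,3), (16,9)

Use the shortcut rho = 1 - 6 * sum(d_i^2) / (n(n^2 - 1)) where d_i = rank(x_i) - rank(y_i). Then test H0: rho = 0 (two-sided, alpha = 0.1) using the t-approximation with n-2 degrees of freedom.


Step 1: Rank x and y separately (midranks; no ties here).
rank(x): 14->7, 8->5, 4->2, 1->1, 15->8, 7->4, 11->6, 6->3, 16->9
rank(y): 7->7, 2->2, 5->5, 1->1, 8->8, 4->4, 6->6, 3->3, 9->9
Step 2: d_i = R_x(i) - R_y(i); compute d_i^2.
  (7-7)^2=0, (5-2)^2=9, (2-5)^2=9, (1-1)^2=0, (8-8)^2=0, (4-4)^2=0, (6-6)^2=0, (3-3)^2=0, (9-9)^2=0
sum(d^2) = 18.
Step 3: rho = 1 - 6*18 / (9*(9^2 - 1)) = 1 - 108/720 = 0.850000.
Step 4: Under H0, t = rho * sqrt((n-2)/(1-rho^2)) = 4.2691 ~ t(7).
Step 5: Two-sided p-value from the t-distribution with 7 df = 0.003705.
Step 6: alpha = 0.1. reject H0.

rho = 0.8500, p = 0.003705, reject H0 at alpha = 0.1.


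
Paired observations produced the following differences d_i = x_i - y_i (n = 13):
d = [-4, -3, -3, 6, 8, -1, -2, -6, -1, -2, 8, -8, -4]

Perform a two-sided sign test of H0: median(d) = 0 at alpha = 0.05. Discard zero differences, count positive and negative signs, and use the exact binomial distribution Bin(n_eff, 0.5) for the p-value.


Step 1: Discard zero differences. Original n = 13; n_eff = number of nonzero differences = 13.
Nonzero differences (with sign): -4, -3, -3, +6, +8, -1, -2, -6, -1, -2, +8, -8, -4
Step 2: Count signs: positive = 3, negative = 10.
Step 3: Under H0: P(positive) = 0.5, so the number of positives S ~ Bin(13, 0.5).
Step 4: Two-sided exact p-value = sum of Bin(13,0.5) probabilities at or below the observed probability = 0.092285.
Step 5: alpha = 0.05. fail to reject H0.

n_eff = 13, pos = 3, neg = 10, p = 0.092285, fail to reject H0.


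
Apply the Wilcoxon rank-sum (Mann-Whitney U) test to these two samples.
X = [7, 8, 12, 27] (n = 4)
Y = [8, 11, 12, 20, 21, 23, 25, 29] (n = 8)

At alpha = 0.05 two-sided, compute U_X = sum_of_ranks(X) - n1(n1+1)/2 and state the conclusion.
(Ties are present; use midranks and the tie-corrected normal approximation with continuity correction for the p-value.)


Step 1: Combine and sort all 12 observations; assign midranks.
sorted (value, group): (7,X), (8,X), (8,Y), (11,Y), (12,X), (12,Y), (20,Y), (21,Y), (23,Y), (25,Y), (27,X), (29,Y)
ranks: 7->1, 8->2.5, 8->2.5, 11->4, 12->5.5, 12->5.5, 20->7, 21->8, 23->9, 25->10, 27->11, 29->12
Step 2: Rank sum for X: R1 = 1 + 2.5 + 5.5 + 11 = 20.
Step 3: U_X = R1 - n1(n1+1)/2 = 20 - 4*5/2 = 20 - 10 = 10.
       U_Y = n1*n2 - U_X = 32 - 10 = 22.
Step 4: Ties are present, so use the tie-corrected normal approximation (with continuity correction) for the p-value.
Step 5: p-value = 0.348547; compare to alpha = 0.05. fail to reject H0.

U_X = 10, p = 0.348547, fail to reject H0 at alpha = 0.05.


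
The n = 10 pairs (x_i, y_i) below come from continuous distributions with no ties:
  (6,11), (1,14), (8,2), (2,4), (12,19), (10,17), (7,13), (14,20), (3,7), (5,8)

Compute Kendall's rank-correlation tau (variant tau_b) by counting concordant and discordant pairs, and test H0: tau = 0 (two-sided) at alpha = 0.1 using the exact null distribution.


Step 1: Enumerate the 45 unordered pairs (i,j) with i<j and classify each by sign(x_j-x_i) * sign(y_j-y_i).
  (1,2):dx=-5,dy=+3->D; (1,3):dx=+2,dy=-9->D; (1,4):dx=-4,dy=-7->C; (1,5):dx=+6,dy=+8->C
  (1,6):dx=+4,dy=+6->C; (1,7):dx=+1,dy=+2->C; (1,8):dx=+8,dy=+9->C; (1,9):dx=-3,dy=-4->C
  (1,10):dx=-1,dy=-3->C; (2,3):dx=+7,dy=-12->D; (2,4):dx=+1,dy=-10->D; (2,5):dx=+11,dy=+5->C
  (2,6):dx=+9,dy=+3->C; (2,7):dx=+6,dy=-1->D; (2,8):dx=+13,dy=+6->C; (2,9):dx=+2,dy=-7->D
  (2,10):dx=+4,dy=-6->D; (3,4):dx=-6,dy=+2->D; (3,5):dx=+4,dy=+17->C; (3,6):dx=+2,dy=+15->C
  (3,7):dx=-1,dy=+11->D; (3,8):dx=+6,dy=+18->C; (3,9):dx=-5,dy=+5->D; (3,10):dx=-3,dy=+6->D
  (4,5):dx=+10,dy=+15->C; (4,6):dx=+8,dy=+13->C; (4,7):dx=+5,dy=+9->C; (4,8):dx=+12,dy=+16->C
  (4,9):dx=+1,dy=+3->C; (4,10):dx=+3,dy=+4->C; (5,6):dx=-2,dy=-2->C; (5,7):dx=-5,dy=-6->C
  (5,8):dx=+2,dy=+1->C; (5,9):dx=-9,dy=-12->C; (5,10):dx=-7,dy=-11->C; (6,7):dx=-3,dy=-4->C
  (6,8):dx=+4,dy=+3->C; (6,9):dx=-7,dy=-10->C; (6,10):dx=-5,dy=-9->C; (7,8):dx=+7,dy=+7->C
  (7,9):dx=-4,dy=-6->C; (7,10):dx=-2,dy=-5->C; (8,9):dx=-11,dy=-13->C; (8,10):dx=-9,dy=-12->C
  (9,10):dx=+2,dy=+1->C
Step 2: C = 34, D = 11, total pairs = 45.
Step 3: tau = (C - D)/(n(n-1)/2) = (34 - 11)/45 = 0.511111.
Step 4: Exact two-sided p-value (enumerate n! = 3628800 permutations of y under H0): p = 0.046623.
Step 5: alpha = 0.1. reject H0.

tau_b = 0.5111 (C=34, D=11), p = 0.046623, reject H0.


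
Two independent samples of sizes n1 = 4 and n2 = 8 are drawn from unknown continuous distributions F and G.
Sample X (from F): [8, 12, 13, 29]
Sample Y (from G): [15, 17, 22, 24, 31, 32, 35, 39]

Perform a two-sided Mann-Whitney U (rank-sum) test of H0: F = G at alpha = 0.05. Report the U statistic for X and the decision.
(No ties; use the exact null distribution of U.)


Step 1: Combine and sort all 12 observations; assign midranks.
sorted (value, group): (8,X), (12,X), (13,X), (15,Y), (17,Y), (22,Y), (24,Y), (29,X), (31,Y), (32,Y), (35,Y), (39,Y)
ranks: 8->1, 12->2, 13->3, 15->4, 17->5, 22->6, 24->7, 29->8, 31->9, 32->10, 35->11, 39->12
Step 2: Rank sum for X: R1 = 1 + 2 + 3 + 8 = 14.
Step 3: U_X = R1 - n1(n1+1)/2 = 14 - 4*5/2 = 14 - 10 = 4.
       U_Y = n1*n2 - U_X = 32 - 4 = 28.
Step 4: No ties, so the exact null distribution of U (based on enumerating the C(12,4) = 495 equally likely rank assignments) gives the two-sided p-value.
Step 5: p-value = 0.048485; compare to alpha = 0.05. reject H0.

U_X = 4, p = 0.048485, reject H0 at alpha = 0.05.


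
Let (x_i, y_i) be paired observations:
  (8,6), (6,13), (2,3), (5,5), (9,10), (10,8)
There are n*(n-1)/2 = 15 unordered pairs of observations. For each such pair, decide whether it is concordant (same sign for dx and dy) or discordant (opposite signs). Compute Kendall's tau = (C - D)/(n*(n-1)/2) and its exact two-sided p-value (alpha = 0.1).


Step 1: Enumerate the 15 unordered pairs (i,j) with i<j and classify each by sign(x_j-x_i) * sign(y_j-y_i).
  (1,2):dx=-2,dy=+7->D; (1,3):dx=-6,dy=-3->C; (1,4):dx=-3,dy=-1->C; (1,5):dx=+1,dy=+4->C
  (1,6):dx=+2,dy=+2->C; (2,3):dx=-4,dy=-10->C; (2,4):dx=-1,dy=-8->C; (2,5):dx=+3,dy=-3->D
  (2,6):dx=+4,dy=-5->D; (3,4):dx=+3,dy=+2->C; (3,5):dx=+7,dy=+7->C; (3,6):dx=+8,dy=+5->C
  (4,5):dx=+4,dy=+5->C; (4,6):dx=+5,dy=+3->C; (5,6):dx=+1,dy=-2->D
Step 2: C = 11, D = 4, total pairs = 15.
Step 3: tau = (C - D)/(n(n-1)/2) = (11 - 4)/15 = 0.466667.
Step 4: Exact two-sided p-value (enumerate n! = 720 permutations of y under H0): p = 0.272222.
Step 5: alpha = 0.1. fail to reject H0.

tau_b = 0.4667 (C=11, D=4), p = 0.272222, fail to reject H0.


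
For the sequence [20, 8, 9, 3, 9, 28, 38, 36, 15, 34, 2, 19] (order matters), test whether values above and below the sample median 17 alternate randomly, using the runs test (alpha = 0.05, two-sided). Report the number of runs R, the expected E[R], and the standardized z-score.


Step 1: Compute median = 17; label A = above, B = below.
Labels in order: ABBBBAAABABA  (n_A = 6, n_B = 6)
Step 2: Count runs R = 7.
Step 3: Under H0 (random ordering), E[R] = 2*n_A*n_B/(n_A+n_B) + 1 = 2*6*6/12 + 1 = 7.0000.
        Var[R] = 2*n_A*n_B*(2*n_A*n_B - n_A - n_B) / ((n_A+n_B)^2 * (n_A+n_B-1)) = 4320/1584 = 2.7273.
        SD[R] = 1.6514.
Step 4: R = E[R], so z = 0 with no continuity correction.
Step 5: Two-sided p-value via normal approximation = 2*(1 - Phi(|z|)) = 1.000000.
Step 6: alpha = 0.05. fail to reject H0.

R = 7, z = 0.0000, p = 1.000000, fail to reject H0.


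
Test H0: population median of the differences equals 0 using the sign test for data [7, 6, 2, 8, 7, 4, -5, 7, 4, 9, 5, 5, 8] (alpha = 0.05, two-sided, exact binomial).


Step 1: Discard zero differences. Original n = 13; n_eff = number of nonzero differences = 13.
Nonzero differences (with sign): +7, +6, +2, +8, +7, +4, -5, +7, +4, +9, +5, +5, +8
Step 2: Count signs: positive = 12, negative = 1.
Step 3: Under H0: P(positive) = 0.5, so the number of positives S ~ Bin(13, 0.5).
Step 4: Two-sided exact p-value = sum of Bin(13,0.5) probabilities at or below the observed probability = 0.003418.
Step 5: alpha = 0.05. reject H0.

n_eff = 13, pos = 12, neg = 1, p = 0.003418, reject H0.


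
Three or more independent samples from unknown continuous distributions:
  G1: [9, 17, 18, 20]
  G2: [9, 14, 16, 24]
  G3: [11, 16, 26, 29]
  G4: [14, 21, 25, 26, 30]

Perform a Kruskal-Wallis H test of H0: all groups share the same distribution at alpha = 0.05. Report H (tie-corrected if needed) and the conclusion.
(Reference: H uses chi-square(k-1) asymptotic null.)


Step 1: Combine all N = 17 observations and assign midranks.
sorted (value, group, rank): (9,G1,1.5), (9,G2,1.5), (11,G3,3), (14,G2,4.5), (14,G4,4.5), (16,G2,6.5), (16,G3,6.5), (17,G1,8), (18,G1,9), (20,G1,10), (21,G4,11), (24,G2,12), (25,G4,13), (26,G3,14.5), (26,G4,14.5), (29,G3,16), (30,G4,17)
Step 2: Sum ranks within each group.
R_1 = 28.5 (n_1 = 4)
R_2 = 24.5 (n_2 = 4)
R_3 = 40 (n_3 = 4)
R_4 = 60 (n_4 = 5)
Step 3: H = 12/(N(N+1)) * sum(R_i^2/n_i) - 3(N+1)
     = 12/(17*18) * (28.5^2/4 + 24.5^2/4 + 40^2/4 + 60^2/5) - 3*18
     = 0.039216 * 1473.12 - 54
     = 3.769608.
Step 4: Ties present; correction factor C = 1 - 24/(17^3 - 17) = 0.995098. Corrected H = 3.769608 / 0.995098 = 3.788177.
Step 5: Under H0, H ~ chi^2(3); p-value = 0.285264.
Step 6: alpha = 0.05. fail to reject H0.

H = 3.7882, df = 3, p = 0.285264, fail to reject H0.


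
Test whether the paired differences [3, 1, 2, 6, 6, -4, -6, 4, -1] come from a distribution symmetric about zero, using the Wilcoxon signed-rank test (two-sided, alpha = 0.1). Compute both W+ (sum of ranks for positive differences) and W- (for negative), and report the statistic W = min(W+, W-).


Step 1: Drop any zero differences (none here) and take |d_i|.
|d| = [3, 1, 2, 6, 6, 4, 6, 4, 1]
Step 2: Midrank |d_i| (ties get averaged ranks).
ranks: |3|->4, |1|->1.5, |2|->3, |6|->8, |6|->8, |4|->5.5, |6|->8, |4|->5.5, |1|->1.5
Step 3: Attach original signs; sum ranks with positive sign and with negative sign.
W+ = 4 + 1.5 + 3 + 8 + 8 + 5.5 = 30
W- = 5.5 + 8 + 1.5 = 15
(Check: W+ + W- = 45 should equal n(n+1)/2 = 45.)
Step 4: Test statistic W = min(W+, W-) = 15.
Step 5: Ties in |d|, so use the tie-corrected normal approximation.
        E[W] = n(n+1)/4 = 9*10/4 = 22.5.
        Tie groups: |d|=1 (t=2), |d|=4 (t=2), |d|=6 (t=3); sum(t^3 - t) = 36.
        Var[W] = n(n+1)(2n+1)/24 - sum(t^3-t)/48 = 1710/24 - 36/48 = 70.5.
        z = (W - E[W]) / sqrt(Var[W]) = (15 - 22.5) / 8.3964 = -0.8932.
        Two-sided p = 2*Phi(z) = 0.371730.
Step 6: alpha = 0.1. fail to reject H0.

W+ = 30, W- = 15, W = min = 15, p = 0.371730, fail to reject H0.


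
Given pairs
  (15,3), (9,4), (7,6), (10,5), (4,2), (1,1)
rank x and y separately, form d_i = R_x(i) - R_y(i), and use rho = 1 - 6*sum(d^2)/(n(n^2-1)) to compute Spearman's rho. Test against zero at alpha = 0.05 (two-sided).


Step 1: Rank x and y separately (midranks; no ties here).
rank(x): 15->6, 9->4, 7->3, 10->5, 4->2, 1->1
rank(y): 3->3, 4->4, 6->6, 5->5, 2->2, 1->1
Step 2: d_i = R_x(i) - R_y(i); compute d_i^2.
  (6-3)^2=9, (4-4)^2=0, (3-6)^2=9, (5-5)^2=0, (2-2)^2=0, (1-1)^2=0
sum(d^2) = 18.
Step 3: rho = 1 - 6*18 / (6*(6^2 - 1)) = 1 - 108/210 = 0.485714.
Step 4: Under H0, t = rho * sqrt((n-2)/(1-rho^2)) = 1.1113 ~ t(4).
Step 5: Two-sided p-value from the t-distribution with 4 df = 0.328723.
Step 6: alpha = 0.05. fail to reject H0.

rho = 0.4857, p = 0.328723, fail to reject H0 at alpha = 0.05.


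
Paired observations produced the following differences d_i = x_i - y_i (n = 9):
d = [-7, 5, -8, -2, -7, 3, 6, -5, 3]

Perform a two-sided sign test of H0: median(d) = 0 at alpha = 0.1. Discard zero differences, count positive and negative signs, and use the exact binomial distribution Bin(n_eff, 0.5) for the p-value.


Step 1: Discard zero differences. Original n = 9; n_eff = number of nonzero differences = 9.
Nonzero differences (with sign): -7, +5, -8, -2, -7, +3, +6, -5, +3
Step 2: Count signs: positive = 4, negative = 5.
Step 3: Under H0: P(positive) = 0.5, so the number of positives S ~ Bin(9, 0.5).
Step 4: Two-sided exact p-value = sum of Bin(9,0.5) probabilities at or below the observed probability = 1.000000.
Step 5: alpha = 0.1. fail to reject H0.

n_eff = 9, pos = 4, neg = 5, p = 1.000000, fail to reject H0.


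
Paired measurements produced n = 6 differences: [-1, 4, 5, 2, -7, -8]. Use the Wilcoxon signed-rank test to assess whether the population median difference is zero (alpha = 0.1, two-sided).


Step 1: Drop any zero differences (none here) and take |d_i|.
|d| = [1, 4, 5, 2, 7, 8]
Step 2: Midrank |d_i| (ties get averaged ranks).
ranks: |1|->1, |4|->3, |5|->4, |2|->2, |7|->5, |8|->6
Step 3: Attach original signs; sum ranks with positive sign and with negative sign.
W+ = 3 + 4 + 2 = 9
W- = 1 + 5 + 6 = 12
(Check: W+ + W- = 21 should equal n(n+1)/2 = 21.)
Step 4: Test statistic W = min(W+, W-) = 9.
Step 5: No ties, so the exact null distribution over the 2^6 = 64 sign assignments gives the two-sided p-value = 0.843750.
Step 6: alpha = 0.1. fail to reject H0.

W+ = 9, W- = 12, W = min = 9, p = 0.843750, fail to reject H0.


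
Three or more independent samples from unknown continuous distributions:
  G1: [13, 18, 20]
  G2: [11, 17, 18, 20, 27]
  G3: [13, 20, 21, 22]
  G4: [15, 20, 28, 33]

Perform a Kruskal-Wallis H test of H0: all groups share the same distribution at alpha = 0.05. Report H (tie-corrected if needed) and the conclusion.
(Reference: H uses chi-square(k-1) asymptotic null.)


Step 1: Combine all N = 16 observations and assign midranks.
sorted (value, group, rank): (11,G2,1), (13,G1,2.5), (13,G3,2.5), (15,G4,4), (17,G2,5), (18,G1,6.5), (18,G2,6.5), (20,G1,9.5), (20,G2,9.5), (20,G3,9.5), (20,G4,9.5), (21,G3,12), (22,G3,13), (27,G2,14), (28,G4,15), (33,G4,16)
Step 2: Sum ranks within each group.
R_1 = 18.5 (n_1 = 3)
R_2 = 36 (n_2 = 5)
R_3 = 37 (n_3 = 4)
R_4 = 44.5 (n_4 = 4)
Step 3: H = 12/(N(N+1)) * sum(R_i^2/n_i) - 3(N+1)
     = 12/(16*17) * (18.5^2/3 + 36^2/5 + 37^2/4 + 44.5^2/4) - 3*17
     = 0.044118 * 1210.6 - 51
     = 2.408640.
Step 4: Ties present; correction factor C = 1 - 72/(16^3 - 16) = 0.982353. Corrected H = 2.408640 / 0.982353 = 2.451909.
Step 5: Under H0, H ~ chi^2(3); p-value = 0.484045.
Step 6: alpha = 0.05. fail to reject H0.

H = 2.4519, df = 3, p = 0.484045, fail to reject H0.


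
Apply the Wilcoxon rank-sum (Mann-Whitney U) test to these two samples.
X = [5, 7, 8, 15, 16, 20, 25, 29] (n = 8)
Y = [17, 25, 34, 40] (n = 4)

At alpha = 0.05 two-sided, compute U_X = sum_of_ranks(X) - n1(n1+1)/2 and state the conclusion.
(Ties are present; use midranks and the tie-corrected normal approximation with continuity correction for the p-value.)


Step 1: Combine and sort all 12 observations; assign midranks.
sorted (value, group): (5,X), (7,X), (8,X), (15,X), (16,X), (17,Y), (20,X), (25,X), (25,Y), (29,X), (34,Y), (40,Y)
ranks: 5->1, 7->2, 8->3, 15->4, 16->5, 17->6, 20->7, 25->8.5, 25->8.5, 29->10, 34->11, 40->12
Step 2: Rank sum for X: R1 = 1 + 2 + 3 + 4 + 5 + 7 + 8.5 + 10 = 40.5.
Step 3: U_X = R1 - n1(n1+1)/2 = 40.5 - 8*9/2 = 40.5 - 36 = 4.5.
       U_Y = n1*n2 - U_X = 32 - 4.5 = 27.5.
Step 4: Ties are present, so use the tie-corrected normal approximation (with continuity correction) for the p-value.
Step 5: p-value = 0.061271; compare to alpha = 0.05. fail to reject H0.

U_X = 4.5, p = 0.061271, fail to reject H0 at alpha = 0.05.


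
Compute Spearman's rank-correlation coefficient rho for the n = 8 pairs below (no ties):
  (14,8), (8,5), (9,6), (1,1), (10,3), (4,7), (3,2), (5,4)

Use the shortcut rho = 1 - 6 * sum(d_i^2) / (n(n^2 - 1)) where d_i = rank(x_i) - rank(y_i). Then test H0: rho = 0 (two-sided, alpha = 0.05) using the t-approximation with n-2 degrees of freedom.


Step 1: Rank x and y separately (midranks; no ties here).
rank(x): 14->8, 8->5, 9->6, 1->1, 10->7, 4->3, 3->2, 5->4
rank(y): 8->8, 5->5, 6->6, 1->1, 3->3, 7->7, 2->2, 4->4
Step 2: d_i = R_x(i) - R_y(i); compute d_i^2.
  (8-8)^2=0, (5-5)^2=0, (6-6)^2=0, (1-1)^2=0, (7-3)^2=16, (3-7)^2=16, (2-2)^2=0, (4-4)^2=0
sum(d^2) = 32.
Step 3: rho = 1 - 6*32 / (8*(8^2 - 1)) = 1 - 192/504 = 0.619048.
Step 4: Under H0, t = rho * sqrt((n-2)/(1-rho^2)) = 1.9308 ~ t(6).
Step 5: Two-sided p-value from the t-distribution with 6 df = 0.101733.
Step 6: alpha = 0.05. fail to reject H0.

rho = 0.6190, p = 0.101733, fail to reject H0 at alpha = 0.05.


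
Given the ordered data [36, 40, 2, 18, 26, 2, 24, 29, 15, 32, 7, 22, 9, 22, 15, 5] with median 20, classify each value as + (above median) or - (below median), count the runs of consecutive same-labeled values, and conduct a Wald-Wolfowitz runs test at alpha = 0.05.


Step 1: Compute median = 20; label A = above, B = below.
Labels in order: AABBABAABABABABB  (n_A = 8, n_B = 8)
Step 2: Count runs R = 12.
Step 3: Under H0 (random ordering), E[R] = 2*n_A*n_B/(n_A+n_B) + 1 = 2*8*8/16 + 1 = 9.0000.
        Var[R] = 2*n_A*n_B*(2*n_A*n_B - n_A - n_B) / ((n_A+n_B)^2 * (n_A+n_B-1)) = 14336/3840 = 3.7333.
        SD[R] = 1.9322.
Step 4: Continuity-corrected z = (R - 0.5 - E[R]) / SD[R] = (12 - 0.5 - 9.0000) / 1.9322 = 1.2939.
Step 5: Two-sided p-value via normal approximation = 2*(1 - Phi(|z|)) = 0.195709.
Step 6: alpha = 0.05. fail to reject H0.

R = 12, z = 1.2939, p = 0.195709, fail to reject H0.
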